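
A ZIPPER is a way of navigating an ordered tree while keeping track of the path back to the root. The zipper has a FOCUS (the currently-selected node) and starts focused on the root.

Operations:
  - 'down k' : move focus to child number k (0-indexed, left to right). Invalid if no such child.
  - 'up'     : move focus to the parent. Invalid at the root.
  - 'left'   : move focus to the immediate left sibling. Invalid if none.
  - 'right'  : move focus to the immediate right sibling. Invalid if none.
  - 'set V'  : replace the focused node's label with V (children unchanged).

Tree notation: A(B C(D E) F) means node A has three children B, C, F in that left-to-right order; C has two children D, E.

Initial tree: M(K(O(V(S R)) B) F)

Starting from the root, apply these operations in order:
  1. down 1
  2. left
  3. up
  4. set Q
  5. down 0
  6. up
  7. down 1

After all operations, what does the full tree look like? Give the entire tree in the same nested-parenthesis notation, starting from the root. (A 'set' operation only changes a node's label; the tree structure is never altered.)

Answer: Q(K(O(V(S R)) B) F)

Derivation:
Step 1 (down 1): focus=F path=1 depth=1 children=[] left=['K'] right=[] parent=M
Step 2 (left): focus=K path=0 depth=1 children=['O', 'B'] left=[] right=['F'] parent=M
Step 3 (up): focus=M path=root depth=0 children=['K', 'F'] (at root)
Step 4 (set Q): focus=Q path=root depth=0 children=['K', 'F'] (at root)
Step 5 (down 0): focus=K path=0 depth=1 children=['O', 'B'] left=[] right=['F'] parent=Q
Step 6 (up): focus=Q path=root depth=0 children=['K', 'F'] (at root)
Step 7 (down 1): focus=F path=1 depth=1 children=[] left=['K'] right=[] parent=Q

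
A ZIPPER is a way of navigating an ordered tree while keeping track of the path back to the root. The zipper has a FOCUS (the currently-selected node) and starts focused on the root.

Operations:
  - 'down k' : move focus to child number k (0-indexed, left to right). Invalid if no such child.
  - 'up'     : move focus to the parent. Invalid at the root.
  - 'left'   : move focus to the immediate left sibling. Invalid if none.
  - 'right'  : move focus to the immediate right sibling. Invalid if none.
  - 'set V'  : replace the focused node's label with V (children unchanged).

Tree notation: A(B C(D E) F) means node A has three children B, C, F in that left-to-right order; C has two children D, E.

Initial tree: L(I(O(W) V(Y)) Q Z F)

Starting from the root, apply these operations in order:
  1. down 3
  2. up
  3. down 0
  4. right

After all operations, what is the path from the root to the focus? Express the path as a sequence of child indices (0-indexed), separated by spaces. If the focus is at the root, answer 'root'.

Step 1 (down 3): focus=F path=3 depth=1 children=[] left=['I', 'Q', 'Z'] right=[] parent=L
Step 2 (up): focus=L path=root depth=0 children=['I', 'Q', 'Z', 'F'] (at root)
Step 3 (down 0): focus=I path=0 depth=1 children=['O', 'V'] left=[] right=['Q', 'Z', 'F'] parent=L
Step 4 (right): focus=Q path=1 depth=1 children=[] left=['I'] right=['Z', 'F'] parent=L

Answer: 1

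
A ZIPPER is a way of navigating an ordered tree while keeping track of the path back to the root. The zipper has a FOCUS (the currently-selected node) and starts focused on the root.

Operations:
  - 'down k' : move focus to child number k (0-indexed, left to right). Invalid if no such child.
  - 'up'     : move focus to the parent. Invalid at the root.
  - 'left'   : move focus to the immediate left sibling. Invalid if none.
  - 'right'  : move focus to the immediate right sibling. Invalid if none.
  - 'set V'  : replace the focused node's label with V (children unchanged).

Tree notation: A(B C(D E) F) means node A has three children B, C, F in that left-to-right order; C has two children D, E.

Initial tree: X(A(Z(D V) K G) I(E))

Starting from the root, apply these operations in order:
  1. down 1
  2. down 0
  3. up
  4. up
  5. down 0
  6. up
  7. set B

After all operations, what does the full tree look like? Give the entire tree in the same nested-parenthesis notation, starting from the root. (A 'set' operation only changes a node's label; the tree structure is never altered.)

Step 1 (down 1): focus=I path=1 depth=1 children=['E'] left=['A'] right=[] parent=X
Step 2 (down 0): focus=E path=1/0 depth=2 children=[] left=[] right=[] parent=I
Step 3 (up): focus=I path=1 depth=1 children=['E'] left=['A'] right=[] parent=X
Step 4 (up): focus=X path=root depth=0 children=['A', 'I'] (at root)
Step 5 (down 0): focus=A path=0 depth=1 children=['Z', 'K', 'G'] left=[] right=['I'] parent=X
Step 6 (up): focus=X path=root depth=0 children=['A', 'I'] (at root)
Step 7 (set B): focus=B path=root depth=0 children=['A', 'I'] (at root)

Answer: B(A(Z(D V) K G) I(E))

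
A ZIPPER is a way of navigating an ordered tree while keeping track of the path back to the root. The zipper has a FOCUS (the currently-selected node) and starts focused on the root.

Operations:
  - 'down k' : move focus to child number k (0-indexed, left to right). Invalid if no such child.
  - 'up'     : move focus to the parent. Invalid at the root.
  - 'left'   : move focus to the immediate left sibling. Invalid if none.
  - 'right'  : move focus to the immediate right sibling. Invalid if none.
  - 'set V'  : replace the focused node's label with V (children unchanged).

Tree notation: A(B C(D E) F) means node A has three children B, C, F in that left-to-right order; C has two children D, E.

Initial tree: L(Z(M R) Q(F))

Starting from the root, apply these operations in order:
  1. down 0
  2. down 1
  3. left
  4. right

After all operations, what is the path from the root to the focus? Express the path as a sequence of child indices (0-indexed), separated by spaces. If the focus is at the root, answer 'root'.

Step 1 (down 0): focus=Z path=0 depth=1 children=['M', 'R'] left=[] right=['Q'] parent=L
Step 2 (down 1): focus=R path=0/1 depth=2 children=[] left=['M'] right=[] parent=Z
Step 3 (left): focus=M path=0/0 depth=2 children=[] left=[] right=['R'] parent=Z
Step 4 (right): focus=R path=0/1 depth=2 children=[] left=['M'] right=[] parent=Z

Answer: 0 1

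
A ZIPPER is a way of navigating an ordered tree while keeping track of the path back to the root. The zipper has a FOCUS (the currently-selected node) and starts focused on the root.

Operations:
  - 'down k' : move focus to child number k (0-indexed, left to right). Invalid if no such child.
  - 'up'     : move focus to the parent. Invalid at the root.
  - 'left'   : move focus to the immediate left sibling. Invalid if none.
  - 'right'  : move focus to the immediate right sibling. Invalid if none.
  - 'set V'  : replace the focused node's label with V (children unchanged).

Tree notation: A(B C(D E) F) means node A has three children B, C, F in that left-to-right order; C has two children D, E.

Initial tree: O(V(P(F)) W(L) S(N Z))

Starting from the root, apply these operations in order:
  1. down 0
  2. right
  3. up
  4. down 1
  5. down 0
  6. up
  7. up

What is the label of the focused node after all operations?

Answer: O

Derivation:
Step 1 (down 0): focus=V path=0 depth=1 children=['P'] left=[] right=['W', 'S'] parent=O
Step 2 (right): focus=W path=1 depth=1 children=['L'] left=['V'] right=['S'] parent=O
Step 3 (up): focus=O path=root depth=0 children=['V', 'W', 'S'] (at root)
Step 4 (down 1): focus=W path=1 depth=1 children=['L'] left=['V'] right=['S'] parent=O
Step 5 (down 0): focus=L path=1/0 depth=2 children=[] left=[] right=[] parent=W
Step 6 (up): focus=W path=1 depth=1 children=['L'] left=['V'] right=['S'] parent=O
Step 7 (up): focus=O path=root depth=0 children=['V', 'W', 'S'] (at root)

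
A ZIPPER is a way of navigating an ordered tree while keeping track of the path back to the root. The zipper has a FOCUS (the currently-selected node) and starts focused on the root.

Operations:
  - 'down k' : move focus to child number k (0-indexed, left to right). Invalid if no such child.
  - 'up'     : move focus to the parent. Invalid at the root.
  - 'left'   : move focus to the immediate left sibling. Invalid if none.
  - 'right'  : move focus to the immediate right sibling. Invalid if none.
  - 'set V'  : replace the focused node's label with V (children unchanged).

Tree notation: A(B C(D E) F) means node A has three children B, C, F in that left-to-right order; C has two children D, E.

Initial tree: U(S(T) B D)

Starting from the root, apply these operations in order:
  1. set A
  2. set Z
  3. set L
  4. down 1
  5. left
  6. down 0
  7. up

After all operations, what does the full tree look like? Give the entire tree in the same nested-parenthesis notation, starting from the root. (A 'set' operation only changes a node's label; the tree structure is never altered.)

Step 1 (set A): focus=A path=root depth=0 children=['S', 'B', 'D'] (at root)
Step 2 (set Z): focus=Z path=root depth=0 children=['S', 'B', 'D'] (at root)
Step 3 (set L): focus=L path=root depth=0 children=['S', 'B', 'D'] (at root)
Step 4 (down 1): focus=B path=1 depth=1 children=[] left=['S'] right=['D'] parent=L
Step 5 (left): focus=S path=0 depth=1 children=['T'] left=[] right=['B', 'D'] parent=L
Step 6 (down 0): focus=T path=0/0 depth=2 children=[] left=[] right=[] parent=S
Step 7 (up): focus=S path=0 depth=1 children=['T'] left=[] right=['B', 'D'] parent=L

Answer: L(S(T) B D)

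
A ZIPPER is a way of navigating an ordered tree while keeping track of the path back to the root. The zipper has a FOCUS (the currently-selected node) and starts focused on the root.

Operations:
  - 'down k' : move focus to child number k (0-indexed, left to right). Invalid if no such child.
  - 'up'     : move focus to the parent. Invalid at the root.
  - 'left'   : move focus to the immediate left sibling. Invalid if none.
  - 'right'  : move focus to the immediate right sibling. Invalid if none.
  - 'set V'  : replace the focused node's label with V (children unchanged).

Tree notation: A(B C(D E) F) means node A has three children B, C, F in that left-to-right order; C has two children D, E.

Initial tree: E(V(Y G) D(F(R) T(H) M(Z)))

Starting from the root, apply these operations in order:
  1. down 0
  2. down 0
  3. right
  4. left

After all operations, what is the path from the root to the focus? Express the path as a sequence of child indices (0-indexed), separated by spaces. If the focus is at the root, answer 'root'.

Step 1 (down 0): focus=V path=0 depth=1 children=['Y', 'G'] left=[] right=['D'] parent=E
Step 2 (down 0): focus=Y path=0/0 depth=2 children=[] left=[] right=['G'] parent=V
Step 3 (right): focus=G path=0/1 depth=2 children=[] left=['Y'] right=[] parent=V
Step 4 (left): focus=Y path=0/0 depth=2 children=[] left=[] right=['G'] parent=V

Answer: 0 0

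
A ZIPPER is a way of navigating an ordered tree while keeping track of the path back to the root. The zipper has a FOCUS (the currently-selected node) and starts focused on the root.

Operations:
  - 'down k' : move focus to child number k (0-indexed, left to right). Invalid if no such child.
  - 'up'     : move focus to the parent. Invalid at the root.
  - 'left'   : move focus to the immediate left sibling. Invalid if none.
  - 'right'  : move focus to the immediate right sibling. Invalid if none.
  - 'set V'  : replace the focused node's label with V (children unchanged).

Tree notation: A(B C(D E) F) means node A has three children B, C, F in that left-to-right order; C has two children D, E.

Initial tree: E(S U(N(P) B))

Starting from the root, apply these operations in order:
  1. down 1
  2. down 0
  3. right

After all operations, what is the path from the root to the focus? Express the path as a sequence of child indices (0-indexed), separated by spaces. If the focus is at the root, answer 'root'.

Answer: 1 1

Derivation:
Step 1 (down 1): focus=U path=1 depth=1 children=['N', 'B'] left=['S'] right=[] parent=E
Step 2 (down 0): focus=N path=1/0 depth=2 children=['P'] left=[] right=['B'] parent=U
Step 3 (right): focus=B path=1/1 depth=2 children=[] left=['N'] right=[] parent=U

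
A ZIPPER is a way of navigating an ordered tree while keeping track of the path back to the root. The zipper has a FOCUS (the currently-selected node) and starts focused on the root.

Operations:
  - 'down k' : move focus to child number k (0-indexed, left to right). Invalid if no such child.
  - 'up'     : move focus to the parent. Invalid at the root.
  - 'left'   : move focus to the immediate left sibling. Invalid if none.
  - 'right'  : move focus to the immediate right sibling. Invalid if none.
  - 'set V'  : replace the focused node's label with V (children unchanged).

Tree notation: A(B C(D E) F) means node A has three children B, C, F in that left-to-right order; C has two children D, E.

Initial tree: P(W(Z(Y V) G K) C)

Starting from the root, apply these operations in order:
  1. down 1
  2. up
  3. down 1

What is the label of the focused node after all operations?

Step 1 (down 1): focus=C path=1 depth=1 children=[] left=['W'] right=[] parent=P
Step 2 (up): focus=P path=root depth=0 children=['W', 'C'] (at root)
Step 3 (down 1): focus=C path=1 depth=1 children=[] left=['W'] right=[] parent=P

Answer: C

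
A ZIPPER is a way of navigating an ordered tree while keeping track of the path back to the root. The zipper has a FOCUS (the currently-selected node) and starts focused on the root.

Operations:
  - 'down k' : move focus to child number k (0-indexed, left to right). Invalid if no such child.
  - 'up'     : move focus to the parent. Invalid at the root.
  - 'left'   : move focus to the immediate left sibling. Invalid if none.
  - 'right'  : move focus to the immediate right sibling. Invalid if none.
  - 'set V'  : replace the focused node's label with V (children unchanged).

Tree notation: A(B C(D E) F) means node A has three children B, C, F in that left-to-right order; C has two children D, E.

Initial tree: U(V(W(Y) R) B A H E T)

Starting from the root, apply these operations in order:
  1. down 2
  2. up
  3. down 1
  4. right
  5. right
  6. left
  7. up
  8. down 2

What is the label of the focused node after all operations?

Step 1 (down 2): focus=A path=2 depth=1 children=[] left=['V', 'B'] right=['H', 'E', 'T'] parent=U
Step 2 (up): focus=U path=root depth=0 children=['V', 'B', 'A', 'H', 'E', 'T'] (at root)
Step 3 (down 1): focus=B path=1 depth=1 children=[] left=['V'] right=['A', 'H', 'E', 'T'] parent=U
Step 4 (right): focus=A path=2 depth=1 children=[] left=['V', 'B'] right=['H', 'E', 'T'] parent=U
Step 5 (right): focus=H path=3 depth=1 children=[] left=['V', 'B', 'A'] right=['E', 'T'] parent=U
Step 6 (left): focus=A path=2 depth=1 children=[] left=['V', 'B'] right=['H', 'E', 'T'] parent=U
Step 7 (up): focus=U path=root depth=0 children=['V', 'B', 'A', 'H', 'E', 'T'] (at root)
Step 8 (down 2): focus=A path=2 depth=1 children=[] left=['V', 'B'] right=['H', 'E', 'T'] parent=U

Answer: A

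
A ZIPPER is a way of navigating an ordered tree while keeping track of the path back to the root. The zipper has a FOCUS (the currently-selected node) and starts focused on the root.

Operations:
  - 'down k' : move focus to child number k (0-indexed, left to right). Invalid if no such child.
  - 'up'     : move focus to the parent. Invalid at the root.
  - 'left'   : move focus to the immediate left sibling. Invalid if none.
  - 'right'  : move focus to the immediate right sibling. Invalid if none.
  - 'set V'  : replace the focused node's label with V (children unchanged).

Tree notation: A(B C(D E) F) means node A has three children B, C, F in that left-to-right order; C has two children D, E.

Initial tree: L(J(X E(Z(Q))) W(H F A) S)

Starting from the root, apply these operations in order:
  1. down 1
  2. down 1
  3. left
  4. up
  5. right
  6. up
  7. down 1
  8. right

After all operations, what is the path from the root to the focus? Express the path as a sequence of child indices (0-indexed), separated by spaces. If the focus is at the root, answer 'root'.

Step 1 (down 1): focus=W path=1 depth=1 children=['H', 'F', 'A'] left=['J'] right=['S'] parent=L
Step 2 (down 1): focus=F path=1/1 depth=2 children=[] left=['H'] right=['A'] parent=W
Step 3 (left): focus=H path=1/0 depth=2 children=[] left=[] right=['F', 'A'] parent=W
Step 4 (up): focus=W path=1 depth=1 children=['H', 'F', 'A'] left=['J'] right=['S'] parent=L
Step 5 (right): focus=S path=2 depth=1 children=[] left=['J', 'W'] right=[] parent=L
Step 6 (up): focus=L path=root depth=0 children=['J', 'W', 'S'] (at root)
Step 7 (down 1): focus=W path=1 depth=1 children=['H', 'F', 'A'] left=['J'] right=['S'] parent=L
Step 8 (right): focus=S path=2 depth=1 children=[] left=['J', 'W'] right=[] parent=L

Answer: 2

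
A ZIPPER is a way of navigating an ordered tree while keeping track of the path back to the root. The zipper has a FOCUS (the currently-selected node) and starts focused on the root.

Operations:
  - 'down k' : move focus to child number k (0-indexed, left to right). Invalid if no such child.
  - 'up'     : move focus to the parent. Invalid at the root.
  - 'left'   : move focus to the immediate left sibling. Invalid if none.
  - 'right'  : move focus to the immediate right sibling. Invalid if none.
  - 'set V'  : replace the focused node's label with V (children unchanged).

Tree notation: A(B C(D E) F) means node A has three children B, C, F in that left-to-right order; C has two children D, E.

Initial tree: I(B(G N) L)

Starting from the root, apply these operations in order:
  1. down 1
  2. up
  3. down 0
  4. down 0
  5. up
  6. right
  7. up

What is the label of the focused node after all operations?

Answer: I

Derivation:
Step 1 (down 1): focus=L path=1 depth=1 children=[] left=['B'] right=[] parent=I
Step 2 (up): focus=I path=root depth=0 children=['B', 'L'] (at root)
Step 3 (down 0): focus=B path=0 depth=1 children=['G', 'N'] left=[] right=['L'] parent=I
Step 4 (down 0): focus=G path=0/0 depth=2 children=[] left=[] right=['N'] parent=B
Step 5 (up): focus=B path=0 depth=1 children=['G', 'N'] left=[] right=['L'] parent=I
Step 6 (right): focus=L path=1 depth=1 children=[] left=['B'] right=[] parent=I
Step 7 (up): focus=I path=root depth=0 children=['B', 'L'] (at root)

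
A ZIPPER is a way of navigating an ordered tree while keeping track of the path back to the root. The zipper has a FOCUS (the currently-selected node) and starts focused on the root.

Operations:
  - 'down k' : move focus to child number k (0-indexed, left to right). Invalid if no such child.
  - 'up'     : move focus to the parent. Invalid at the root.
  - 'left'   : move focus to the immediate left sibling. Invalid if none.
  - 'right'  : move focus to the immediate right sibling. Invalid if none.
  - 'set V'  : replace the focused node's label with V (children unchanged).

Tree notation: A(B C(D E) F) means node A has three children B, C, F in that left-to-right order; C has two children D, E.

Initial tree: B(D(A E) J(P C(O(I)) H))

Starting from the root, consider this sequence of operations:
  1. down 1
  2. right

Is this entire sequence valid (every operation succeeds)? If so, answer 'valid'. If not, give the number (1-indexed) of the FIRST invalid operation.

Answer: 2

Derivation:
Step 1 (down 1): focus=J path=1 depth=1 children=['P', 'C', 'H'] left=['D'] right=[] parent=B
Step 2 (right): INVALID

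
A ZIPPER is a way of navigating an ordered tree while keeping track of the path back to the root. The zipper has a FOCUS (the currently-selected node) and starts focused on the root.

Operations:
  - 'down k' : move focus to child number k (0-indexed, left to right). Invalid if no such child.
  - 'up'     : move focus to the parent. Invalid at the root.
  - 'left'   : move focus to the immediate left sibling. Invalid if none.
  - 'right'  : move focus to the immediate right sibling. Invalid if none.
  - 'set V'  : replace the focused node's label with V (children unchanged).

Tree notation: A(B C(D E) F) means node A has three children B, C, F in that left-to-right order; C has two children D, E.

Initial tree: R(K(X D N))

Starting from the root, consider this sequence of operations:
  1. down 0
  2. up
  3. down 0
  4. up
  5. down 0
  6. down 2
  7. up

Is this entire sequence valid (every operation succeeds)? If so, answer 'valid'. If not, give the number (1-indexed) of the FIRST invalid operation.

Step 1 (down 0): focus=K path=0 depth=1 children=['X', 'D', 'N'] left=[] right=[] parent=R
Step 2 (up): focus=R path=root depth=0 children=['K'] (at root)
Step 3 (down 0): focus=K path=0 depth=1 children=['X', 'D', 'N'] left=[] right=[] parent=R
Step 4 (up): focus=R path=root depth=0 children=['K'] (at root)
Step 5 (down 0): focus=K path=0 depth=1 children=['X', 'D', 'N'] left=[] right=[] parent=R
Step 6 (down 2): focus=N path=0/2 depth=2 children=[] left=['X', 'D'] right=[] parent=K
Step 7 (up): focus=K path=0 depth=1 children=['X', 'D', 'N'] left=[] right=[] parent=R

Answer: valid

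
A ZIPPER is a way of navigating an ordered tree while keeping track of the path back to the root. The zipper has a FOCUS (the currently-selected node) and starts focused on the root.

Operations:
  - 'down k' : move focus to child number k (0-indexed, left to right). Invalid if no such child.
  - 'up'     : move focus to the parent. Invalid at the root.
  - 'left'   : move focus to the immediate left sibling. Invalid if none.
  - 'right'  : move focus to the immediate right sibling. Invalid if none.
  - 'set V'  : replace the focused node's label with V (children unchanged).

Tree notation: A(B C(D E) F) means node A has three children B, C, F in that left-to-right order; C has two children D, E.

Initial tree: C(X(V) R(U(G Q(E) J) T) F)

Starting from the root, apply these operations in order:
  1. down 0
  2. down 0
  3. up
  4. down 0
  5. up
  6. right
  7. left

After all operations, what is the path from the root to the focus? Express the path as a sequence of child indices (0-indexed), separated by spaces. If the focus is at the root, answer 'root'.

Answer: 0

Derivation:
Step 1 (down 0): focus=X path=0 depth=1 children=['V'] left=[] right=['R', 'F'] parent=C
Step 2 (down 0): focus=V path=0/0 depth=2 children=[] left=[] right=[] parent=X
Step 3 (up): focus=X path=0 depth=1 children=['V'] left=[] right=['R', 'F'] parent=C
Step 4 (down 0): focus=V path=0/0 depth=2 children=[] left=[] right=[] parent=X
Step 5 (up): focus=X path=0 depth=1 children=['V'] left=[] right=['R', 'F'] parent=C
Step 6 (right): focus=R path=1 depth=1 children=['U', 'T'] left=['X'] right=['F'] parent=C
Step 7 (left): focus=X path=0 depth=1 children=['V'] left=[] right=['R', 'F'] parent=C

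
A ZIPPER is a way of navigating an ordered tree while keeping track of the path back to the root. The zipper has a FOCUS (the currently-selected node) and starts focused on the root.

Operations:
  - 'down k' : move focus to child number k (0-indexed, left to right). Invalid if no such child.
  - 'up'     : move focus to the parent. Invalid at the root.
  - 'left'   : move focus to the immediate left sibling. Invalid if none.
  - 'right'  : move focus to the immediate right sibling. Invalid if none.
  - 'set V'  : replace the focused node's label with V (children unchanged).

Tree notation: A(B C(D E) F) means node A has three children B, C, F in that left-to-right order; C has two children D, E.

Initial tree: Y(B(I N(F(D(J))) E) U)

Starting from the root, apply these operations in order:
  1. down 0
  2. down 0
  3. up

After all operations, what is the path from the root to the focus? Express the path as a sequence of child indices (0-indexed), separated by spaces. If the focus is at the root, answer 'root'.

Answer: 0

Derivation:
Step 1 (down 0): focus=B path=0 depth=1 children=['I', 'N', 'E'] left=[] right=['U'] parent=Y
Step 2 (down 0): focus=I path=0/0 depth=2 children=[] left=[] right=['N', 'E'] parent=B
Step 3 (up): focus=B path=0 depth=1 children=['I', 'N', 'E'] left=[] right=['U'] parent=Y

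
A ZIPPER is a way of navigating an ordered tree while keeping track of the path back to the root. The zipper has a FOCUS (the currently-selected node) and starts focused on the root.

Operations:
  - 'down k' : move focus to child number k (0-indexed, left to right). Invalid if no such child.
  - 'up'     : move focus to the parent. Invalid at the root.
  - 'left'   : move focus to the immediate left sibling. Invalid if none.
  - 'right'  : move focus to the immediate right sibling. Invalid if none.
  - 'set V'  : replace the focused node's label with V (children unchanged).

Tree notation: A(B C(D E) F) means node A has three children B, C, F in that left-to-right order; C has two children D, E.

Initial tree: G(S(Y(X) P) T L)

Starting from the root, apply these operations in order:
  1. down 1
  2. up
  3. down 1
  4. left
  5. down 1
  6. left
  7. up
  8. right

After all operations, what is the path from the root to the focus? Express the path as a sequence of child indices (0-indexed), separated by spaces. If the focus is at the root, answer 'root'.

Step 1 (down 1): focus=T path=1 depth=1 children=[] left=['S'] right=['L'] parent=G
Step 2 (up): focus=G path=root depth=0 children=['S', 'T', 'L'] (at root)
Step 3 (down 1): focus=T path=1 depth=1 children=[] left=['S'] right=['L'] parent=G
Step 4 (left): focus=S path=0 depth=1 children=['Y', 'P'] left=[] right=['T', 'L'] parent=G
Step 5 (down 1): focus=P path=0/1 depth=2 children=[] left=['Y'] right=[] parent=S
Step 6 (left): focus=Y path=0/0 depth=2 children=['X'] left=[] right=['P'] parent=S
Step 7 (up): focus=S path=0 depth=1 children=['Y', 'P'] left=[] right=['T', 'L'] parent=G
Step 8 (right): focus=T path=1 depth=1 children=[] left=['S'] right=['L'] parent=G

Answer: 1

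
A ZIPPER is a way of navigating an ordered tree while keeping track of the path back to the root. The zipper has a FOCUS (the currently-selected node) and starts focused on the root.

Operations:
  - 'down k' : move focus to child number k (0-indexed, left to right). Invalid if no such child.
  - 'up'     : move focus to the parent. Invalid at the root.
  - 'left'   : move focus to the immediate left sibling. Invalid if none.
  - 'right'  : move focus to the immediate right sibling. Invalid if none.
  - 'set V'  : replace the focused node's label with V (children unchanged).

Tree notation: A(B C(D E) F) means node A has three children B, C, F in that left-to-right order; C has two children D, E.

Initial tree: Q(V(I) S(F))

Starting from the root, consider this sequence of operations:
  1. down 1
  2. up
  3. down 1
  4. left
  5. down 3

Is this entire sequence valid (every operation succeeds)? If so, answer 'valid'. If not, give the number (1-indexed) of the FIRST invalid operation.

Step 1 (down 1): focus=S path=1 depth=1 children=['F'] left=['V'] right=[] parent=Q
Step 2 (up): focus=Q path=root depth=0 children=['V', 'S'] (at root)
Step 3 (down 1): focus=S path=1 depth=1 children=['F'] left=['V'] right=[] parent=Q
Step 4 (left): focus=V path=0 depth=1 children=['I'] left=[] right=['S'] parent=Q
Step 5 (down 3): INVALID

Answer: 5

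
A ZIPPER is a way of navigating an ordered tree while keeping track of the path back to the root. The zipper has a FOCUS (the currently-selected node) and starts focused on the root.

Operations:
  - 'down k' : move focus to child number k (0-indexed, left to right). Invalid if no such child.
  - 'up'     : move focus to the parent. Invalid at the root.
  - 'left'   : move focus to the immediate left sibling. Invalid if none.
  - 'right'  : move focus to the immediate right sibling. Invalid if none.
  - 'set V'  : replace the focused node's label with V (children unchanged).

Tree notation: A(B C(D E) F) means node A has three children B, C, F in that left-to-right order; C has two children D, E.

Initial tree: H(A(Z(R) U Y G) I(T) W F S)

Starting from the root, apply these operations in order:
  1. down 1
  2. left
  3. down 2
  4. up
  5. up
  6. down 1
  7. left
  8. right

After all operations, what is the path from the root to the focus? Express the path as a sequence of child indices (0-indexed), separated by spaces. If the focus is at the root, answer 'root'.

Answer: 1

Derivation:
Step 1 (down 1): focus=I path=1 depth=1 children=['T'] left=['A'] right=['W', 'F', 'S'] parent=H
Step 2 (left): focus=A path=0 depth=1 children=['Z', 'U', 'Y', 'G'] left=[] right=['I', 'W', 'F', 'S'] parent=H
Step 3 (down 2): focus=Y path=0/2 depth=2 children=[] left=['Z', 'U'] right=['G'] parent=A
Step 4 (up): focus=A path=0 depth=1 children=['Z', 'U', 'Y', 'G'] left=[] right=['I', 'W', 'F', 'S'] parent=H
Step 5 (up): focus=H path=root depth=0 children=['A', 'I', 'W', 'F', 'S'] (at root)
Step 6 (down 1): focus=I path=1 depth=1 children=['T'] left=['A'] right=['W', 'F', 'S'] parent=H
Step 7 (left): focus=A path=0 depth=1 children=['Z', 'U', 'Y', 'G'] left=[] right=['I', 'W', 'F', 'S'] parent=H
Step 8 (right): focus=I path=1 depth=1 children=['T'] left=['A'] right=['W', 'F', 'S'] parent=H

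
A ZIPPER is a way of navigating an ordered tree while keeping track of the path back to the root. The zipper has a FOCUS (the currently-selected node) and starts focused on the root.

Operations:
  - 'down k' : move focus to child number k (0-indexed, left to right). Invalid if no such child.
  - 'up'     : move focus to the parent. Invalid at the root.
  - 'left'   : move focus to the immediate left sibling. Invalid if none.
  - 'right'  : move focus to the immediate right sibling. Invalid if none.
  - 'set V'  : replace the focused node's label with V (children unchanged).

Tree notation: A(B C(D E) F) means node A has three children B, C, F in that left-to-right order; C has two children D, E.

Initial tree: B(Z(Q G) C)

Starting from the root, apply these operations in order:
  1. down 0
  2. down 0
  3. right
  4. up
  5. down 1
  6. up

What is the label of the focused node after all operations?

Answer: Z

Derivation:
Step 1 (down 0): focus=Z path=0 depth=1 children=['Q', 'G'] left=[] right=['C'] parent=B
Step 2 (down 0): focus=Q path=0/0 depth=2 children=[] left=[] right=['G'] parent=Z
Step 3 (right): focus=G path=0/1 depth=2 children=[] left=['Q'] right=[] parent=Z
Step 4 (up): focus=Z path=0 depth=1 children=['Q', 'G'] left=[] right=['C'] parent=B
Step 5 (down 1): focus=G path=0/1 depth=2 children=[] left=['Q'] right=[] parent=Z
Step 6 (up): focus=Z path=0 depth=1 children=['Q', 'G'] left=[] right=['C'] parent=B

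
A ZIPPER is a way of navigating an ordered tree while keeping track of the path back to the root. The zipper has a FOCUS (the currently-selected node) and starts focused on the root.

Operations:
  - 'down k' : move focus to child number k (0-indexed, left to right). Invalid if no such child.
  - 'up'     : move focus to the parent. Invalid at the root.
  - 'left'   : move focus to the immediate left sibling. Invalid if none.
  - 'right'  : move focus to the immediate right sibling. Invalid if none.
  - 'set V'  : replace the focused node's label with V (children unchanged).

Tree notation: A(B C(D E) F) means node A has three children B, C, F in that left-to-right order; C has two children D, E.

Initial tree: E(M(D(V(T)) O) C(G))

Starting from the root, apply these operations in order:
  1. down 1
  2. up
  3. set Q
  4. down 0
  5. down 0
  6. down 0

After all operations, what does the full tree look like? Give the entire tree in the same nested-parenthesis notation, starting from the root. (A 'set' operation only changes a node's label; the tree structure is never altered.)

Step 1 (down 1): focus=C path=1 depth=1 children=['G'] left=['M'] right=[] parent=E
Step 2 (up): focus=E path=root depth=0 children=['M', 'C'] (at root)
Step 3 (set Q): focus=Q path=root depth=0 children=['M', 'C'] (at root)
Step 4 (down 0): focus=M path=0 depth=1 children=['D', 'O'] left=[] right=['C'] parent=Q
Step 5 (down 0): focus=D path=0/0 depth=2 children=['V'] left=[] right=['O'] parent=M
Step 6 (down 0): focus=V path=0/0/0 depth=3 children=['T'] left=[] right=[] parent=D

Answer: Q(M(D(V(T)) O) C(G))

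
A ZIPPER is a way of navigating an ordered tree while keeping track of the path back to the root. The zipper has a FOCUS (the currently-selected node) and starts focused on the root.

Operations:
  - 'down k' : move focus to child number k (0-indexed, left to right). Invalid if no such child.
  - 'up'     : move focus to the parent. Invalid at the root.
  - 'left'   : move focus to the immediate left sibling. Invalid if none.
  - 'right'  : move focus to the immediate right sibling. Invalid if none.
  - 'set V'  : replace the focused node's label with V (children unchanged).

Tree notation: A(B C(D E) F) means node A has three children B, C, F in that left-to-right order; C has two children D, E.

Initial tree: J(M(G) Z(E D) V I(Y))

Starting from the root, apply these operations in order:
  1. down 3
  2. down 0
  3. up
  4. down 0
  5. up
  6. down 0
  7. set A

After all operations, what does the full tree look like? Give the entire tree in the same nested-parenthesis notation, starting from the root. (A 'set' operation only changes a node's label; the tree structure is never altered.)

Answer: J(M(G) Z(E D) V I(A))

Derivation:
Step 1 (down 3): focus=I path=3 depth=1 children=['Y'] left=['M', 'Z', 'V'] right=[] parent=J
Step 2 (down 0): focus=Y path=3/0 depth=2 children=[] left=[] right=[] parent=I
Step 3 (up): focus=I path=3 depth=1 children=['Y'] left=['M', 'Z', 'V'] right=[] parent=J
Step 4 (down 0): focus=Y path=3/0 depth=2 children=[] left=[] right=[] parent=I
Step 5 (up): focus=I path=3 depth=1 children=['Y'] left=['M', 'Z', 'V'] right=[] parent=J
Step 6 (down 0): focus=Y path=3/0 depth=2 children=[] left=[] right=[] parent=I
Step 7 (set A): focus=A path=3/0 depth=2 children=[] left=[] right=[] parent=I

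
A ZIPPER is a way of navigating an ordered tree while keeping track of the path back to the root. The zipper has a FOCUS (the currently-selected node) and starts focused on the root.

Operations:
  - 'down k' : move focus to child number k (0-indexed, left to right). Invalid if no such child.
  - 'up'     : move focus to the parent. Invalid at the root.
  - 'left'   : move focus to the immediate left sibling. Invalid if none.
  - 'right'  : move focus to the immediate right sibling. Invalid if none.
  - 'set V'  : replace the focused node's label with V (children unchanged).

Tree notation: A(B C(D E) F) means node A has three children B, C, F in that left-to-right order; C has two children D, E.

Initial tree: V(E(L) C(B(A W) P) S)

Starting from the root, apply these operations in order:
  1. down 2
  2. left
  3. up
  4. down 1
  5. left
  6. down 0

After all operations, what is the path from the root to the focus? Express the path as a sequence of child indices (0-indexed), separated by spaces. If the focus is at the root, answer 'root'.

Answer: 0 0

Derivation:
Step 1 (down 2): focus=S path=2 depth=1 children=[] left=['E', 'C'] right=[] parent=V
Step 2 (left): focus=C path=1 depth=1 children=['B', 'P'] left=['E'] right=['S'] parent=V
Step 3 (up): focus=V path=root depth=0 children=['E', 'C', 'S'] (at root)
Step 4 (down 1): focus=C path=1 depth=1 children=['B', 'P'] left=['E'] right=['S'] parent=V
Step 5 (left): focus=E path=0 depth=1 children=['L'] left=[] right=['C', 'S'] parent=V
Step 6 (down 0): focus=L path=0/0 depth=2 children=[] left=[] right=[] parent=E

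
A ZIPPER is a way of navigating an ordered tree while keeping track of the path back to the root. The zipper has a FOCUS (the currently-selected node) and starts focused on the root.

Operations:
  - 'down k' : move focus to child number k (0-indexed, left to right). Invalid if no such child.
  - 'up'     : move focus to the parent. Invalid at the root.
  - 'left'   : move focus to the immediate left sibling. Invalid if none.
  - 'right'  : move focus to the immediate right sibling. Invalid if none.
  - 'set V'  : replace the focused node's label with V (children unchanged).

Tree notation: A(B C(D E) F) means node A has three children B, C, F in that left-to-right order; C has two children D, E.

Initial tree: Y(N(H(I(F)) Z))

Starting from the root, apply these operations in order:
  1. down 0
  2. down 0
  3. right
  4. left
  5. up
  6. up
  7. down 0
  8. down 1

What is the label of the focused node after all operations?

Answer: Z

Derivation:
Step 1 (down 0): focus=N path=0 depth=1 children=['H', 'Z'] left=[] right=[] parent=Y
Step 2 (down 0): focus=H path=0/0 depth=2 children=['I'] left=[] right=['Z'] parent=N
Step 3 (right): focus=Z path=0/1 depth=2 children=[] left=['H'] right=[] parent=N
Step 4 (left): focus=H path=0/0 depth=2 children=['I'] left=[] right=['Z'] parent=N
Step 5 (up): focus=N path=0 depth=1 children=['H', 'Z'] left=[] right=[] parent=Y
Step 6 (up): focus=Y path=root depth=0 children=['N'] (at root)
Step 7 (down 0): focus=N path=0 depth=1 children=['H', 'Z'] left=[] right=[] parent=Y
Step 8 (down 1): focus=Z path=0/1 depth=2 children=[] left=['H'] right=[] parent=N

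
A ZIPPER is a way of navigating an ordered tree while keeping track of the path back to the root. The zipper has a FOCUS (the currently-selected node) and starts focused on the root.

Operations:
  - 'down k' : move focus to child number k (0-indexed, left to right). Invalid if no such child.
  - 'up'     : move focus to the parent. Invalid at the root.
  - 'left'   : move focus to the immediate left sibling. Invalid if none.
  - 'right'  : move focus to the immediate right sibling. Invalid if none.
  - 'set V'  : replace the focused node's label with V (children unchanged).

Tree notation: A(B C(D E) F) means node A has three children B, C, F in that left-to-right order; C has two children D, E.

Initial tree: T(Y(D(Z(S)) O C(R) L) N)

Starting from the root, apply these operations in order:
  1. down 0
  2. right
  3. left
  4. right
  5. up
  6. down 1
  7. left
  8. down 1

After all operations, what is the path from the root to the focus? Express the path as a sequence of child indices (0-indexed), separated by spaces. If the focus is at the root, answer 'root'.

Step 1 (down 0): focus=Y path=0 depth=1 children=['D', 'O', 'C', 'L'] left=[] right=['N'] parent=T
Step 2 (right): focus=N path=1 depth=1 children=[] left=['Y'] right=[] parent=T
Step 3 (left): focus=Y path=0 depth=1 children=['D', 'O', 'C', 'L'] left=[] right=['N'] parent=T
Step 4 (right): focus=N path=1 depth=1 children=[] left=['Y'] right=[] parent=T
Step 5 (up): focus=T path=root depth=0 children=['Y', 'N'] (at root)
Step 6 (down 1): focus=N path=1 depth=1 children=[] left=['Y'] right=[] parent=T
Step 7 (left): focus=Y path=0 depth=1 children=['D', 'O', 'C', 'L'] left=[] right=['N'] parent=T
Step 8 (down 1): focus=O path=0/1 depth=2 children=[] left=['D'] right=['C', 'L'] parent=Y

Answer: 0 1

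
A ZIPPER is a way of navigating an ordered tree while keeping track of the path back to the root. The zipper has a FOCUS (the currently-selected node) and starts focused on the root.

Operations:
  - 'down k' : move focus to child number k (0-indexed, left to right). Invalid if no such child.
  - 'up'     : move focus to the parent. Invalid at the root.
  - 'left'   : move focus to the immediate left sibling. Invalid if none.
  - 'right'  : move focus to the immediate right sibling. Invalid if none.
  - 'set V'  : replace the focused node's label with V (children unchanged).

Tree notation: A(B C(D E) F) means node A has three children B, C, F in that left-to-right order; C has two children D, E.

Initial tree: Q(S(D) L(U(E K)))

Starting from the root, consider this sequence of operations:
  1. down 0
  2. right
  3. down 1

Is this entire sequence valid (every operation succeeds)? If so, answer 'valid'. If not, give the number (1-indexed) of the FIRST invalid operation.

Step 1 (down 0): focus=S path=0 depth=1 children=['D'] left=[] right=['L'] parent=Q
Step 2 (right): focus=L path=1 depth=1 children=['U'] left=['S'] right=[] parent=Q
Step 3 (down 1): INVALID

Answer: 3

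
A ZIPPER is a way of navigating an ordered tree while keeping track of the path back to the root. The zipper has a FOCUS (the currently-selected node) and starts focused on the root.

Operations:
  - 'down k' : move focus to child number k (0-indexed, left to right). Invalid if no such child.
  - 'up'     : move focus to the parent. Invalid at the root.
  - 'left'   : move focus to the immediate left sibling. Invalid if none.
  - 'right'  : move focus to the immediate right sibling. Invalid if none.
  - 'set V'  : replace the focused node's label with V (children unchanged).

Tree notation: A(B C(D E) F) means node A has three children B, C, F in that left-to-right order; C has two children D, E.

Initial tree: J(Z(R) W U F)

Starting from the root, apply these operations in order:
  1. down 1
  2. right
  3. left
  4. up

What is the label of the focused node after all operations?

Step 1 (down 1): focus=W path=1 depth=1 children=[] left=['Z'] right=['U', 'F'] parent=J
Step 2 (right): focus=U path=2 depth=1 children=[] left=['Z', 'W'] right=['F'] parent=J
Step 3 (left): focus=W path=1 depth=1 children=[] left=['Z'] right=['U', 'F'] parent=J
Step 4 (up): focus=J path=root depth=0 children=['Z', 'W', 'U', 'F'] (at root)

Answer: J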